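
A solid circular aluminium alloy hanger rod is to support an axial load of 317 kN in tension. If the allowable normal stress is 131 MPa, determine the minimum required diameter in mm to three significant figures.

Required area A ≥ P/σ_allow = 317000/131 = 2420 mm².
For a solid circular section, d ≥ √(4A/π) = 55.51 mm.

55.5 mm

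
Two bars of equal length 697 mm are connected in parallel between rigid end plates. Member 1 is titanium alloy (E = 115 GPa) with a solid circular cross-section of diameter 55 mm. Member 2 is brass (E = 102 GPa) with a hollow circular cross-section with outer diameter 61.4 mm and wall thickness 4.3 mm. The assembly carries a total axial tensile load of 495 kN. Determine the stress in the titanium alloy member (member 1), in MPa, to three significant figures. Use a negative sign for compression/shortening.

A_1 = 2376 mm².
A_2 = 771.4 mm².
Equal strain + equilibrium ⇒ each member carries load in proportion to AE: A₁E₁ = 273200000 N, A₂E₂ = 78680000 N, ΣAE = 351900000 N.
σ₁ = P·E₁/ΣAE = 495000·115000/351900000 = 161.8 MPa.

162 MPa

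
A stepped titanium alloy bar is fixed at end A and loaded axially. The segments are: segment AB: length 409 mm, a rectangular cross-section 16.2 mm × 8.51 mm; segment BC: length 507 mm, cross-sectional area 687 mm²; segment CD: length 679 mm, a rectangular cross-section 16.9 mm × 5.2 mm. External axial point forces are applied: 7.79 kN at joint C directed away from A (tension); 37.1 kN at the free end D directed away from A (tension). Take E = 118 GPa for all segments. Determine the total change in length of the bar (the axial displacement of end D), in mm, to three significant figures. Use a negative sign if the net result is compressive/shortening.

3.84 mm

Internal axial forces (sectioning from the free end, tension +): N_CD = 37.1 kN, N_BC = 44.89 kN, N_AB = 44.89 kN.
A_AB = 137.9 mm².
A_CD = 87.88 mm².
δ_AB = 44890·409/(137.9·118000) = 1.129 mm
δ_BC = 44890·507/(687·118000) = 0.2807 mm
δ_CD = 37100·679/(87.88·118000) = 2.429 mm
δ = Σδ_i = 3.839 mm.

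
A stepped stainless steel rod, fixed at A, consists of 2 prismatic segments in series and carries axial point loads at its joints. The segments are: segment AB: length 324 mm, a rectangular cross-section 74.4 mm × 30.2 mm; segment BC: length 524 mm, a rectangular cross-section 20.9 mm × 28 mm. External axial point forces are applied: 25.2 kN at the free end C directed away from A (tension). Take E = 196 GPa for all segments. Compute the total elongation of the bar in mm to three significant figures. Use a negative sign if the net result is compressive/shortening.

0.134 mm

Internal axial forces (sectioning from the free end, tension +): N_BC = 25.2 kN, N_AB = 25.2 kN.
A_AB = 2247 mm².
A_BC = 585.2 mm².
δ_AB = 25200·324/(2247·196000) = 0.01854 mm
δ_BC = 25200·524/(585.2·196000) = 0.1151 mm
δ = Σδ_i = 0.1337 mm.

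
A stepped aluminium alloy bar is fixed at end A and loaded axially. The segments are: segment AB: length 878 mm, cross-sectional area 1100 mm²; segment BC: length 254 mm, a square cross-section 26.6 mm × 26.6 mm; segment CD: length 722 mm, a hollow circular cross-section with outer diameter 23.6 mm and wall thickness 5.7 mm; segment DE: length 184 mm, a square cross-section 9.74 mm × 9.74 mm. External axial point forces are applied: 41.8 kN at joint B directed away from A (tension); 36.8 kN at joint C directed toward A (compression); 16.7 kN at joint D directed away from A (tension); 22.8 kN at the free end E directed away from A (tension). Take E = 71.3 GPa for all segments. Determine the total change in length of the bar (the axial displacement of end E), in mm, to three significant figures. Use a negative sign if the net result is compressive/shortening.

Internal axial forces (sectioning from the free end, tension +): N_DE = 22.8 kN, N_CD = 39.5 kN, N_BC = 2.7 kN, N_AB = 44.5 kN.
A_BC = 707.6 mm².
A_CD = 320.5 mm².
A_DE = 94.87 mm².
δ_AB = 44500·878/(1100·71300) = 0.4982 mm
δ_BC = 2700·254/(707.6·71300) = 0.01359 mm
δ_CD = 39500·722/(320.5·71300) = 1.248 mm
δ_DE = 22800·184/(94.87·71300) = 0.6202 mm
δ = Σδ_i = 2.38 mm.

2.38 mm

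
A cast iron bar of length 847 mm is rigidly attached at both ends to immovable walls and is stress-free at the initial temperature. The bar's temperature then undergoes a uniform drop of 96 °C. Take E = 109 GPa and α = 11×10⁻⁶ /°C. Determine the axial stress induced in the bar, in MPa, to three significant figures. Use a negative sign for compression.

115 MPa

Free thermal expansion αLΔT = 11e-6 · 847 · -96 = -0.8944 mm.
The walls impose strain ε = −(-0.8944)/847 = 1.0560e-03; σ = Eε = 109000 · 1.0560e-03 = 115.1 MPa.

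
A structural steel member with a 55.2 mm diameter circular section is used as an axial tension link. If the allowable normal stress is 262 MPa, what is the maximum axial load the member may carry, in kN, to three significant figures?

627 kN

A = 2393 mm².
P_max = σ_allow · A = 262 · 2393 = 627000 N = 627 kN.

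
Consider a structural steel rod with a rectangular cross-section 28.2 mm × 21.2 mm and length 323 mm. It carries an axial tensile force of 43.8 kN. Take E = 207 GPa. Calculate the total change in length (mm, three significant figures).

0.114 mm

A = 597.8 mm².
δ_mech = NL/(AE) = 43800·323/(597.8·207000) = 0.1143 mm.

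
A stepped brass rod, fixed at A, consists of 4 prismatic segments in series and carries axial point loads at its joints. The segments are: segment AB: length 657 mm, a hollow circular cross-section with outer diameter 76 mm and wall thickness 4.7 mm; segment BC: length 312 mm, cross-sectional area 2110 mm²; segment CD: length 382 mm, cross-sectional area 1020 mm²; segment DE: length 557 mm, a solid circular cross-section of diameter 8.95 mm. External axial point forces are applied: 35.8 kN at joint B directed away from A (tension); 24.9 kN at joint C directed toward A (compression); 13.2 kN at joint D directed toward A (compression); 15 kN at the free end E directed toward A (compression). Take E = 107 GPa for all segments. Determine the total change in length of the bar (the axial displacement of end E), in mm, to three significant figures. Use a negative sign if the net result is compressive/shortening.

-1.51 mm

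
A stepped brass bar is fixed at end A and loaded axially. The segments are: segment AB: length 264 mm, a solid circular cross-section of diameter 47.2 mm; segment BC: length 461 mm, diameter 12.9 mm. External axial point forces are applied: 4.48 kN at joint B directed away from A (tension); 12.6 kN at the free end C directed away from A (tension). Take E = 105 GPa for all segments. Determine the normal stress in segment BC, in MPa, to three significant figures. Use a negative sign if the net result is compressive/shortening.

96.4 MPa

Internal axial forces (sectioning from the free end, tension +): N_BC = 12.6 kN, N_AB = 17.08 kN.
A_BC = 130.7 mm².
σ_BC = N_BC/A_BC = 12600/130.7 = 96.41 MPa.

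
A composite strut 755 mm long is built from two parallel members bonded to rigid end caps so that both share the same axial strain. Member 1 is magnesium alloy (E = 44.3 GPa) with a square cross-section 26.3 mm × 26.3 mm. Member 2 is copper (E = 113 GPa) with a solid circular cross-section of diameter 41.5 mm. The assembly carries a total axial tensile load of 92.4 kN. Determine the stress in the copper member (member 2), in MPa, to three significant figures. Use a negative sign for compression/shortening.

56.9 MPa

A_1 = 691.7 mm².
A_2 = 1353 mm².
Equal strain + equilibrium ⇒ each member carries load in proportion to AE: A₁E₁ = 30640000 N, A₂E₂ = 152800000 N, ΣAE = 183500000 N.
σ₂ = P·E₂/ΣAE = 92400·113000/183500000 = 56.9 MPa.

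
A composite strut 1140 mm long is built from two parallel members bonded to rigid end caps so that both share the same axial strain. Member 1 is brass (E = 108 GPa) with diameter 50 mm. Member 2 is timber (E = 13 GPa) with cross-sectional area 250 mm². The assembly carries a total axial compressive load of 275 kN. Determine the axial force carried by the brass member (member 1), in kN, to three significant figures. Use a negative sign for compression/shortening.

A_1 = 1963 mm².
Equal strain + equilibrium ⇒ each member carries load in proportion to AE: A₁E₁ = 212100000 N, A₂E₂ = 3250000 N, ΣAE = 215300000 N.
F₁ = P·A₁E₁/ΣAE = -275000·212100000/215300000 = -270800 N.

-271 kN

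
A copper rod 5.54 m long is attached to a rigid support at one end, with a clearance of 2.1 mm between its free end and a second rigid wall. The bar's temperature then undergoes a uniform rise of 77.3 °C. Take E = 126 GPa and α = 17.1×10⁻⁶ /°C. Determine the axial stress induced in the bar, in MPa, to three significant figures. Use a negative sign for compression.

-119 MPa

Free thermal expansion αLΔT = 17.1e-6 · 5540 · 77.3 = 7.323 mm.
The walls engage after the gap closes; constrained expansion = 7.323 − 2.1 = 5.223 mm.
The walls impose strain ε = −(5.223)/5540 = -9.4277e-04; σ = Eε = 126000 · -9.4277e-04 = -118.8 MPa.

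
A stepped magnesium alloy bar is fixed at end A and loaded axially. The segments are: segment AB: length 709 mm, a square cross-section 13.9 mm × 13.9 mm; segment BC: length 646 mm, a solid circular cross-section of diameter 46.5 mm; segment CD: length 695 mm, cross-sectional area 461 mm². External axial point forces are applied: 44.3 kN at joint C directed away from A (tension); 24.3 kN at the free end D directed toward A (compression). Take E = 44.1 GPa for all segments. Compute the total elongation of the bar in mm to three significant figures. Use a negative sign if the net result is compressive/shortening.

1.01 mm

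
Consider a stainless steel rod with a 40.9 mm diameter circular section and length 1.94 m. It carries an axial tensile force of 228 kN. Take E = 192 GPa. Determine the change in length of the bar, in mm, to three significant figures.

A = 1314 mm².
δ_mech = NL/(AE) = 228000·1940/(1314·192000) = 1.753 mm.

1.75 mm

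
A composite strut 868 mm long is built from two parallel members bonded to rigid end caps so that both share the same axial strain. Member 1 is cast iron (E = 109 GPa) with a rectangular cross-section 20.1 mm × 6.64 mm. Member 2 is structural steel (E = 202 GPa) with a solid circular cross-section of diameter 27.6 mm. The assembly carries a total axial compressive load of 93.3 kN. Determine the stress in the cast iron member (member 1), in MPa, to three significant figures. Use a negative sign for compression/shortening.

A_1 = 133.5 mm².
A_2 = 598.3 mm².
Equal strain + equilibrium ⇒ each member carries load in proportion to AE: A₁E₁ = 14550000 N, A₂E₂ = 120900000 N, ΣAE = 135400000 N.
σ₁ = P·E₁/ΣAE = -93300·109000/135400000 = -75.11 MPa.

-75.1 MPa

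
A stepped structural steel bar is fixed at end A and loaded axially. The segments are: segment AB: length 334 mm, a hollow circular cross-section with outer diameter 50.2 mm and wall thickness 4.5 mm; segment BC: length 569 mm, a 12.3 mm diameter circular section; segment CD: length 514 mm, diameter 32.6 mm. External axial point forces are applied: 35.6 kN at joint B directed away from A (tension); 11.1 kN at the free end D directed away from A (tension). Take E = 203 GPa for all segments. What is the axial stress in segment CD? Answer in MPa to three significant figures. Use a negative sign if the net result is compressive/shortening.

Internal axial forces (sectioning from the free end, tension +): N_CD = 11.1 kN, N_BC = 11.1 kN, N_AB = 46.7 kN.
A_CD = 834.7 mm².
σ_CD = N_CD/A_CD = 11100/834.7 = 13.3 MPa.

13.3 MPa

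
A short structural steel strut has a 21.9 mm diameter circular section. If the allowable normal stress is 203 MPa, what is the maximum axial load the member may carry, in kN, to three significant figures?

76.5 kN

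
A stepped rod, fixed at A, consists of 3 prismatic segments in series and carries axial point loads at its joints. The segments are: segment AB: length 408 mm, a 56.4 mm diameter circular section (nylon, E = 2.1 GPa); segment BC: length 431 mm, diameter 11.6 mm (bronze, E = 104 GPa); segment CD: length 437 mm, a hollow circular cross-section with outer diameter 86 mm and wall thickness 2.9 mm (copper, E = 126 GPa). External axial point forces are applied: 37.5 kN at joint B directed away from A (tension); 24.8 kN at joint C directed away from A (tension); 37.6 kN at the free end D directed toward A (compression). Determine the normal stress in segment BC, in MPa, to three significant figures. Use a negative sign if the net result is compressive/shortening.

Internal axial forces (sectioning from the free end, tension +): N_CD = -37.6 kN, N_BC = -12.8 kN, N_AB = 24.7 kN.
A_BC = 105.7 mm².
σ_BC = N_BC/A_BC = -12800/105.7 = -121.1 MPa.

-121 MPa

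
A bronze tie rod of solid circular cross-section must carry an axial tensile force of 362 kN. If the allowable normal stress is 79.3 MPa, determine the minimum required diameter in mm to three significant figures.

76.2 mm

Required area A ≥ P/σ_allow = 362000/79.3 = 4565 mm².
For a solid circular section, d ≥ √(4A/π) = 76.24 mm.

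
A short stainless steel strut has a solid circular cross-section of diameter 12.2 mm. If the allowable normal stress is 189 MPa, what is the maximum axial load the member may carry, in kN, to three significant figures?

22.1 kN

A = 116.9 mm².
P_max = σ_allow · A = 189 · 116.9 = 22090 N = 22.09 kN.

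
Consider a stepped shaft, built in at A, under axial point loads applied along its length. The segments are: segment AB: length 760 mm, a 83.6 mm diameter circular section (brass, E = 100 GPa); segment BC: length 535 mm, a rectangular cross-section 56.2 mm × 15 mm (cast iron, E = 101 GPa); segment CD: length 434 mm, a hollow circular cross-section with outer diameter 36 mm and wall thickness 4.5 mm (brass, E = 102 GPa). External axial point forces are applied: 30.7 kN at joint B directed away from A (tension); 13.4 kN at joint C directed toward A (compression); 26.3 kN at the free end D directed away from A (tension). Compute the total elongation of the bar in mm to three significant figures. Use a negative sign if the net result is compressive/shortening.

Internal axial forces (sectioning from the free end, tension +): N_CD = 26.3 kN, N_BC = 12.9 kN, N_AB = 43.6 kN.
A_AB = 5489 mm².
A_BC = 843 mm².
A_CD = 445.3 mm².
δ_AB = 43600·760/(5489·100000) = 0.06037 mm
δ_BC = 12900·535/(843·101000) = 0.08106 mm
δ_CD = 26300·434/(445.3·102000) = 0.2513 mm
δ = Σδ_i = 0.3927 mm.

0.393 mm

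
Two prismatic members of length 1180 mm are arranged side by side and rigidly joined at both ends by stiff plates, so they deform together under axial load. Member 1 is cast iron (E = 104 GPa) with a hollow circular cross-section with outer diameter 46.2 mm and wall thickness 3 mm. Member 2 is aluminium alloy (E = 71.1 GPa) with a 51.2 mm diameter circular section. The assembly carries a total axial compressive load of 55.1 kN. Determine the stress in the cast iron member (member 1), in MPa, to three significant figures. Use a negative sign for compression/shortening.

A_1 = 407.2 mm².
A_2 = 2059 mm².
Equal strain + equilibrium ⇒ each member carries load in proportion to AE: A₁E₁ = 42340000 N, A₂E₂ = 146400000 N, ΣAE = 188700000 N.
σ₁ = P·E₁/ΣAE = -55100·104000/188700000 = -30.36 MPa.

-30.4 MPa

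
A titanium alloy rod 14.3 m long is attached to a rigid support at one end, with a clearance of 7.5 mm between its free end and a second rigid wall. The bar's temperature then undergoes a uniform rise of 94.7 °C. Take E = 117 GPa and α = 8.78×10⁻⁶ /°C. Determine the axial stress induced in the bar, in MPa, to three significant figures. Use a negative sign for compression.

Free thermal expansion αLΔT = 8.78e-6 · 14300 · 94.7 = 11.89 mm.
The walls engage after the gap closes; constrained expansion = 11.89 − 7.5 = 4.39 mm.
The walls impose strain ε = −(4.39)/14300 = -3.0699e-04; σ = Eε = 117000 · -3.0699e-04 = -35.92 MPa.

-35.9 MPa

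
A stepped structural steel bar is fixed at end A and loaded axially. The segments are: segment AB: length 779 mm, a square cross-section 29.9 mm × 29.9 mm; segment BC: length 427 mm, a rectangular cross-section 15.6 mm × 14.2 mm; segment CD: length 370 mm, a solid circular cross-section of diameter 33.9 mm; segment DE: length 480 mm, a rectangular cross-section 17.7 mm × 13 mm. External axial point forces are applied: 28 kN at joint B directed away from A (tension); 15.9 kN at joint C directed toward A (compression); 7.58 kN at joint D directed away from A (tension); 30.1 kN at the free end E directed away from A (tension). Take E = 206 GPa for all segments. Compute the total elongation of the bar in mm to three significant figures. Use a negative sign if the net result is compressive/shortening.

Internal axial forces (sectioning from the free end, tension +): N_DE = 30.1 kN, N_CD = 37.68 kN, N_BC = 21.78 kN, N_AB = 49.78 kN.
A_AB = 894 mm².
A_BC = 221.5 mm².
A_CD = 902.6 mm².
A_DE = 230.1 mm².
δ_AB = 49780·779/(894·206000) = 0.2106 mm
δ_BC = 21780·427/(221.5·206000) = 0.2038 mm
δ_CD = 37680·370/(902.6·206000) = 0.07498 mm
δ_DE = 30100·480/(230.1·206000) = 0.3048 mm
δ = Σδ_i = 0.7942 mm.

0.794 mm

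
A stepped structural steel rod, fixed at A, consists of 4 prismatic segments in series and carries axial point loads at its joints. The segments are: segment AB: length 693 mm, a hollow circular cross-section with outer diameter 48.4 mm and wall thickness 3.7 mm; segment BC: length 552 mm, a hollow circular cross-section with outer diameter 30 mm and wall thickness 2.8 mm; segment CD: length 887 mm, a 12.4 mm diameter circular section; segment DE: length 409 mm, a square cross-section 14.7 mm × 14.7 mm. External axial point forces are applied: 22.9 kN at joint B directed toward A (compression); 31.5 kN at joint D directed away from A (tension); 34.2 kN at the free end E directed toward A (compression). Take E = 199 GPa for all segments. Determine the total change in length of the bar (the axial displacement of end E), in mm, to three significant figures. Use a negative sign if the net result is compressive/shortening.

Internal axial forces (sectioning from the free end, tension +): N_DE = -34.2 kN, N_CD = -2.7 kN, N_BC = -2.7 kN, N_AB = -25.6 kN.
A_AB = 519.6 mm².
A_BC = 239.3 mm².
A_CD = 120.8 mm².
A_DE = 216.1 mm².
δ_AB = -25600·693/(519.6·199000) = -0.1716 mm
δ_BC = -2700·552/(239.3·199000) = -0.0313 mm
δ_CD = -2700·887/(120.8·199000) = -0.09966 mm
δ_DE = -34200·409/(216.1·199000) = -0.3253 mm
δ = Σδ_i = -0.6278 mm.

-0.628 mm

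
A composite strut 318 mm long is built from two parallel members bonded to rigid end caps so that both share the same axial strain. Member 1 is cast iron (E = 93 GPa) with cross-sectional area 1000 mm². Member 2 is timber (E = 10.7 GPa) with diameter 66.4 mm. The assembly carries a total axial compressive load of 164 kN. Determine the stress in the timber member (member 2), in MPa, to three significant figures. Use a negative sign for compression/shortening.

-13.5 MPa

A_2 = 3463 mm².
Equal strain + equilibrium ⇒ each member carries load in proportion to AE: A₁E₁ = 93000000 N, A₂E₂ = 37050000 N, ΣAE = 130100000 N.
σ₂ = P·E₂/ΣAE = -164000·10700/130100000 = -13.49 MPa.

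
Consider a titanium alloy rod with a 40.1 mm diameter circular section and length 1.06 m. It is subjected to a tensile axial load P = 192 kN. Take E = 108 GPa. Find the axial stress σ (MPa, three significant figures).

A = 1263 mm².
σ = N/A = 192000/1263 = 152 MPa.

152 MPa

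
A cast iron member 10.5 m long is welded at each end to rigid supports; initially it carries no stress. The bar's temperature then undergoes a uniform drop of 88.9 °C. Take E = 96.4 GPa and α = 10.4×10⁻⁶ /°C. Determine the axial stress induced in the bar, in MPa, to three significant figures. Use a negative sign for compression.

89.1 MPa

Free thermal expansion αLΔT = 10.4e-6 · 10500 · -88.9 = -9.708 mm.
The walls impose strain ε = −(-9.708)/10500 = 9.2456e-04; σ = Eε = 96400 · 9.2456e-04 = 89.13 MPa.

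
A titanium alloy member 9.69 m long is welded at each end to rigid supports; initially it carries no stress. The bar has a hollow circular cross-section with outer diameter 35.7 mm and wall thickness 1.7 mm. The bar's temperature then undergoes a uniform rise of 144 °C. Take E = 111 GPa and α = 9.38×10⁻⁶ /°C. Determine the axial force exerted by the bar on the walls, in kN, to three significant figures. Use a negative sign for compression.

Free thermal expansion αLΔT = 9.38e-6 · 9690 · 144 = 13.09 mm.
The walls impose strain ε = −(13.09)/9690 = -1.3507e-03; σ = Eε = 111000 · -1.3507e-03 = -149.9 MPa.
Wall reaction R = σ·A = -149.9·181.6 = -27220 N = -27.22 kN.

-27.2 kN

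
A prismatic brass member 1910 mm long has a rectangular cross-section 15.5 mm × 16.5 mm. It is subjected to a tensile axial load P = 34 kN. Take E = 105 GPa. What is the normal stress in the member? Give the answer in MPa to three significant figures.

A = 255.8 mm².
σ = N/A = 34000/255.8 = 132.9 MPa.

133 MPa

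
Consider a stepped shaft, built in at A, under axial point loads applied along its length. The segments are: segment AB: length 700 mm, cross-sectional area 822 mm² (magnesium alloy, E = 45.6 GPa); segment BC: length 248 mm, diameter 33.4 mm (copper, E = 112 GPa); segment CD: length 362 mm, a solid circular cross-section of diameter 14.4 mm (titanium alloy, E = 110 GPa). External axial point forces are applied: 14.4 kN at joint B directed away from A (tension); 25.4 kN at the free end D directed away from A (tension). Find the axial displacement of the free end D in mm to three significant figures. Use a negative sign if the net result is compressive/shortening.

1.32 mm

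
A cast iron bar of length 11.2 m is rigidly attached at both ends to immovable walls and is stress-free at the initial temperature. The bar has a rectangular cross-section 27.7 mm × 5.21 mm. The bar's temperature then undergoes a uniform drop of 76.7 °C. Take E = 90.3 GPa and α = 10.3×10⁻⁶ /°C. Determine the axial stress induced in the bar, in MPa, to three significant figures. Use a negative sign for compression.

71.3 MPa

Free thermal expansion αLΔT = 10.3e-6 · 11200 · -76.7 = -8.848 mm.
The walls impose strain ε = −(-8.848)/11200 = 7.9001e-04; σ = Eε = 90300 · 7.9001e-04 = 71.34 MPa.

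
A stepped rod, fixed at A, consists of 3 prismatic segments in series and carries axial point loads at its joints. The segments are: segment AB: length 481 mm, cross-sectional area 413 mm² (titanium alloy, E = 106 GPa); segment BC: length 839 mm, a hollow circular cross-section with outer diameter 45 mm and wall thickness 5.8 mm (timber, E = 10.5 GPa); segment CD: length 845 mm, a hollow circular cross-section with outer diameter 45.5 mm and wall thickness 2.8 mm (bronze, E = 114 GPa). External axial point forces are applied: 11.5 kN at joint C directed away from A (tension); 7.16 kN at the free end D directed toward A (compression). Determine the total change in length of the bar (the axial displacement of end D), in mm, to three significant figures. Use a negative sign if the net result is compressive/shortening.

0.392 mm

Internal axial forces (sectioning from the free end, tension +): N_CD = -7.16 kN, N_BC = 4.34 kN, N_AB = 4.34 kN.
A_BC = 714.3 mm².
A_CD = 375.6 mm².
δ_AB = 4340·481/(413·106000) = 0.04768 mm
δ_BC = 4340·839/(714.3·10500) = 0.4855 mm
δ_CD = -7160·845/(375.6·114000) = -0.1413 mm
δ = Σδ_i = 0.3919 mm.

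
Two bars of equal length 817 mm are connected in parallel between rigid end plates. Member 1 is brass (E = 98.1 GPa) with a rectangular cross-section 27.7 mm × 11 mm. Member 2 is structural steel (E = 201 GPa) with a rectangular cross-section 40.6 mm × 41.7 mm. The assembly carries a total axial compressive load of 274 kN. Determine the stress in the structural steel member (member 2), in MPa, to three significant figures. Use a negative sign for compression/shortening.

-149 MPa

A_1 = 304.7 mm².
A_2 = 1693 mm².
Equal strain + equilibrium ⇒ each member carries load in proportion to AE: A₁E₁ = 29890000 N, A₂E₂ = 340300000 N, ΣAE = 370200000 N.
σ₂ = P·E₂/ΣAE = -274000·201000/370200000 = -148.8 MPa.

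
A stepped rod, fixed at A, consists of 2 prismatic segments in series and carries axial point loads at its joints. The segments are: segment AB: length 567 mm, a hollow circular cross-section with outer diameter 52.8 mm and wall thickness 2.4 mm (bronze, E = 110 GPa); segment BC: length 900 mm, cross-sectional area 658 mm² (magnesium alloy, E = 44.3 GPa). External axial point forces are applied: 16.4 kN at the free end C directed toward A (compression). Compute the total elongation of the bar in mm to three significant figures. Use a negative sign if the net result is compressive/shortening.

Internal axial forces (sectioning from the free end, tension +): N_BC = -16.4 kN, N_AB = -16.4 kN.
A_AB = 380 mm².
δ_AB = -16400·567/(380·110000) = -0.2225 mm
δ_BC = -16400·900/(658·44300) = -0.5064 mm
δ = Σδ_i = -0.7288 mm.

-0.729 mm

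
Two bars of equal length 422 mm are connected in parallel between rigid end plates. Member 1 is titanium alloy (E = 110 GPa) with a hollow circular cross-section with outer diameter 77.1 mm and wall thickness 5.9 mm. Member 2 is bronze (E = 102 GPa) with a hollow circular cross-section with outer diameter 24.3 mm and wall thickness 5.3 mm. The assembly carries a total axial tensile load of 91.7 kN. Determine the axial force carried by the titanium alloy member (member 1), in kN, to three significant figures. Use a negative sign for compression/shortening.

75.0 kN

A_1 = 1320 mm².
A_2 = 316.4 mm².
Equal strain + equilibrium ⇒ each member carries load in proportion to AE: A₁E₁ = 145200000 N, A₂E₂ = 32270000 N, ΣAE = 177400000 N.
F₁ = P·A₁E₁/ΣAE = 91700·145200000/177400000 = 75020 N.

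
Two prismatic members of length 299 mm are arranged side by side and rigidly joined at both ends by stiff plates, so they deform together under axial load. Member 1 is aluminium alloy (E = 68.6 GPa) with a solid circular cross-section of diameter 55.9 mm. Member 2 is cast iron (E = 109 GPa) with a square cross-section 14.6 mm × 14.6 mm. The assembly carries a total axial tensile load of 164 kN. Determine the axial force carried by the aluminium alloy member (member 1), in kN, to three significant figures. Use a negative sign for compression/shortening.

A_1 = 2454 mm².
A_2 = 213.2 mm².
Equal strain + equilibrium ⇒ each member carries load in proportion to AE: A₁E₁ = 168400000 N, A₂E₂ = 23230000 N, ΣAE = 191600000 N.
F₁ = P·A₁E₁/ΣAE = 164000·168400000/191600000 = 144100 N.

144 kN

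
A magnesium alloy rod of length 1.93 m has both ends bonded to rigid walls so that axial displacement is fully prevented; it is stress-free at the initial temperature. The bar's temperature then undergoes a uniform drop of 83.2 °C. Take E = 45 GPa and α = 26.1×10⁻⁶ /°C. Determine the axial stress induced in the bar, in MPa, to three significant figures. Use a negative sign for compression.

97.7 MPa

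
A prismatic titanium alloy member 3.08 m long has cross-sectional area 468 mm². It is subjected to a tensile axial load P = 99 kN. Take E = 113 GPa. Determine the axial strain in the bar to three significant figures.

0.00187

σ = N/A = 211.5 MPa; ε = σ/E = 211.5/113000 = 1.872e-03.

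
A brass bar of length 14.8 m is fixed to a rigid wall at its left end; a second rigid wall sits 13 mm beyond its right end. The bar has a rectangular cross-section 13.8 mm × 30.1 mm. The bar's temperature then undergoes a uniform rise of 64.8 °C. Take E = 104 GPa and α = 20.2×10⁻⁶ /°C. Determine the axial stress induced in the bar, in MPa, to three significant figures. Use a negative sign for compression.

Free thermal expansion αLΔT = 20.2e-6 · 14800 · 64.8 = 19.37 mm.
The walls engage after the gap closes; constrained expansion = 19.37 − 13 = 6.373 mm.
The walls impose strain ε = −(6.373)/14800 = -4.3058e-04; σ = Eε = 104000 · -4.3058e-04 = -44.78 MPa.

-44.8 MPa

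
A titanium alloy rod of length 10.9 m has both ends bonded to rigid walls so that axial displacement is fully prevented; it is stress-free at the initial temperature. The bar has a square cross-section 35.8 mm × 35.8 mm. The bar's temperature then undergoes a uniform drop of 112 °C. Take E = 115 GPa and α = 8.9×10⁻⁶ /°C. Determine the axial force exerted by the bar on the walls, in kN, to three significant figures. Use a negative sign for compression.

147 kN

Free thermal expansion αLΔT = 8.9e-6 · 10900 · -112 = -10.87 mm.
The walls impose strain ε = −(-10.87)/10900 = 9.9680e-04; σ = Eε = 115000 · 9.9680e-04 = 114.6 MPa.
Wall reaction R = σ·A = 114.6·1282 = 146900 N = 146.9 kN.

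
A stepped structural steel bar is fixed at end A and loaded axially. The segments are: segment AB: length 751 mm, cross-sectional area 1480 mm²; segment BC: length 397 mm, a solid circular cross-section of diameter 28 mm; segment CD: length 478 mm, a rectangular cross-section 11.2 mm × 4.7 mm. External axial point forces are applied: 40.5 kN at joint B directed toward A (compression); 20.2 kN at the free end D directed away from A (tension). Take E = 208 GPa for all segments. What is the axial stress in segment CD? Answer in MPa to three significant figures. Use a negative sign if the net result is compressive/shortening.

384 MPa

Internal axial forces (sectioning from the free end, tension +): N_CD = 20.2 kN, N_BC = 20.2 kN, N_AB = -20.3 kN.
A_CD = 52.64 mm².
σ_CD = N_CD/A_CD = 20200/52.64 = 383.7 MPa.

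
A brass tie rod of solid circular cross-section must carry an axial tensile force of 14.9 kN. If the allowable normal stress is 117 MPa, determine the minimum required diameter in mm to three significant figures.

Required area A ≥ P/σ_allow = 14900/117 = 127.4 mm².
For a solid circular section, d ≥ √(4A/π) = 12.73 mm.

12.7 mm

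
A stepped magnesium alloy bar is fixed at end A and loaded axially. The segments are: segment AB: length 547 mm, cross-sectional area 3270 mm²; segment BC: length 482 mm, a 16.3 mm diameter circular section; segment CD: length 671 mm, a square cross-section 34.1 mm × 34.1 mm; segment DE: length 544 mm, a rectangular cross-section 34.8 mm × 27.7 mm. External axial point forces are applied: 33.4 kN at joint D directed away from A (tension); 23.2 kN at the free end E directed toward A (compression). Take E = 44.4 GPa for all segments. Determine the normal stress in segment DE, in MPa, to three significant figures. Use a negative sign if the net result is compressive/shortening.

-24.1 MPa

Internal axial forces (sectioning from the free end, tension +): N_DE = -23.2 kN, N_CD = 10.2 kN, N_BC = 10.2 kN, N_AB = 10.2 kN.
A_DE = 964 mm².
σ_DE = N_DE/A_DE = -23200/964 = -24.07 MPa.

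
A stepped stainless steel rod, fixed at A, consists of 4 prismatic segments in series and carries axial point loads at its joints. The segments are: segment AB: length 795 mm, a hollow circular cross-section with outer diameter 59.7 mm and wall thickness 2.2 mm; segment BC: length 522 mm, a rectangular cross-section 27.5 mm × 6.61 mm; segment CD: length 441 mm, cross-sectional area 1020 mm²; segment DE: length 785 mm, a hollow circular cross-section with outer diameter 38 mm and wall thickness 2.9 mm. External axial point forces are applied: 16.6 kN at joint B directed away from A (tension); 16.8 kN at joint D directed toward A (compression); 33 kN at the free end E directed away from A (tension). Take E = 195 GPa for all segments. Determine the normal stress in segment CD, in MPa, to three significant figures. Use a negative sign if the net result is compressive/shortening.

Internal axial forces (sectioning from the free end, tension +): N_DE = 33 kN, N_CD = 16.2 kN, N_BC = 16.2 kN, N_AB = 32.8 kN.
σ_CD = N_CD/A_CD = 16200/1020 = 15.88 MPa.

15.9 MPa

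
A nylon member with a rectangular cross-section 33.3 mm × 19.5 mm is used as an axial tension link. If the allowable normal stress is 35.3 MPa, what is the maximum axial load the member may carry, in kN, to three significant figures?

A = 649.3 mm².
P_max = σ_allow · A = 35.3 · 649.3 = 22920 N = 22.92 kN.

22.9 kN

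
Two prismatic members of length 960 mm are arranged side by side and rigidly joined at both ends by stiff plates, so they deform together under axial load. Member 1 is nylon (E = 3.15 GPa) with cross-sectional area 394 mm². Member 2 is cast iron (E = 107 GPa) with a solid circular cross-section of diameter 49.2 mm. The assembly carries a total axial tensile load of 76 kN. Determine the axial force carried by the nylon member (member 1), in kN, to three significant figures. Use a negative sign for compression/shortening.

0.461 kN

A_2 = 1901 mm².
Equal strain + equilibrium ⇒ each member carries load in proportion to AE: A₁E₁ = 1241000 N, A₂E₂ = 203400000 N, ΣAE = 204700000 N.
F₁ = P·A₁E₁/ΣAE = 76000·1241000/204700000 = 460.9 N.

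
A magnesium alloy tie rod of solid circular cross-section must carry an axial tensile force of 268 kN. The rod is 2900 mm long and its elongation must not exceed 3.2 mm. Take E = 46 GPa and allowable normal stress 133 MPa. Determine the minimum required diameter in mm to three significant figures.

Required area A ≥ P/σ_allow = 268000/133 = 2015 mm².
For a solid circular section, d ≥ √(4A/π) = 50.65 mm.
Elongation limit: A ≥ PL/(Eδ_allow) = 268000·2900/(46000·3.2) = 5280 mm² ⇒ d ≥ 81.99 mm.
The elongation limit governs.

82.0 mm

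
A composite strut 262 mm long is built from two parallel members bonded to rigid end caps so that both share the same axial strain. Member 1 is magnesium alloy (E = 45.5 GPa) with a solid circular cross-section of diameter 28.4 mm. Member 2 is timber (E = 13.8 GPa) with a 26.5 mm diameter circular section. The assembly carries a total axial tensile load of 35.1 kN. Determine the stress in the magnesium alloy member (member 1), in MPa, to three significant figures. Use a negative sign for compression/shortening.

43.8 MPa

A_1 = 633.5 mm².
A_2 = 551.5 mm².
Equal strain + equilibrium ⇒ each member carries load in proportion to AE: A₁E₁ = 28820000 N, A₂E₂ = 7611000 N, ΣAE = 36430000 N.
σ₁ = P·E₁/ΣAE = 35100·45500/36430000 = 43.83 MPa.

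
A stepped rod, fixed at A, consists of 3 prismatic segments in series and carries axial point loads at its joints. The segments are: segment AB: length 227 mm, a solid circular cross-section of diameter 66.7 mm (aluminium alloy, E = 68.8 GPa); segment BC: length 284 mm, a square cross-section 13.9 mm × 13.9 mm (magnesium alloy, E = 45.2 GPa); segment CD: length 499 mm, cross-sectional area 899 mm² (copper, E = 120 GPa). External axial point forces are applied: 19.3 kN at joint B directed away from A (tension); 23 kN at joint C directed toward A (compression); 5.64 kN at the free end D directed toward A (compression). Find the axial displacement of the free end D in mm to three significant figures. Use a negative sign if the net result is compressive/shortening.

Internal axial forces (sectioning from the free end, tension +): N_CD = -5.64 kN, N_BC = -28.64 kN, N_AB = -9.34 kN.
A_AB = 3494 mm².
A_BC = 193.2 mm².
δ_AB = -9340·227/(3494·68800) = -0.008819 mm
δ_BC = -28640·284/(193.2·45200) = -0.9314 mm
δ_CD = -5640·499/(899·120000) = -0.02609 mm
δ = Σδ_i = -0.9663 mm.

-0.966 mm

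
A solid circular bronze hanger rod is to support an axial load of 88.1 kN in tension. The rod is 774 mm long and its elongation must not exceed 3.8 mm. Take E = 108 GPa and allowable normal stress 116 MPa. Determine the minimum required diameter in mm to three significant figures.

31.1 mm

Required area A ≥ P/σ_allow = 88100/116 = 759.5 mm².
For a solid circular section, d ≥ √(4A/π) = 31.1 mm.
Elongation limit: A ≥ PL/(Eδ_allow) = 88100·774/(108000·3.8) = 166.2 mm² ⇒ d ≥ 14.54 mm.
The stress limit governs.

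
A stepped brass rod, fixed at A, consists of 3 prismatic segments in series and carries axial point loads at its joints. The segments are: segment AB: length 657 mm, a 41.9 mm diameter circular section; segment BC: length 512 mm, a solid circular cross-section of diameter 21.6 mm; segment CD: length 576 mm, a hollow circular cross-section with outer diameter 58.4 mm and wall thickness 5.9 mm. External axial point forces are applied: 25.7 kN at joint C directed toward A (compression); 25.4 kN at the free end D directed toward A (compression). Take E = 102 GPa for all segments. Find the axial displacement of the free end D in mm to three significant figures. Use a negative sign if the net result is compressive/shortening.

-1.09 mm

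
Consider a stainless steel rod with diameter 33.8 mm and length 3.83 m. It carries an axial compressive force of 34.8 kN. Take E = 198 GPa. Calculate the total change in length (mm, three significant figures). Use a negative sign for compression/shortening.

-0.750 mm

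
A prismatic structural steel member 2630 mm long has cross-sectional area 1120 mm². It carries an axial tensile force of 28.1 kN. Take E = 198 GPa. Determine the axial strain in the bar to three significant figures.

σ = N/A = 25.09 MPa; ε = σ/E = 25.09/198000 = 1.267e-04.

1.27e-04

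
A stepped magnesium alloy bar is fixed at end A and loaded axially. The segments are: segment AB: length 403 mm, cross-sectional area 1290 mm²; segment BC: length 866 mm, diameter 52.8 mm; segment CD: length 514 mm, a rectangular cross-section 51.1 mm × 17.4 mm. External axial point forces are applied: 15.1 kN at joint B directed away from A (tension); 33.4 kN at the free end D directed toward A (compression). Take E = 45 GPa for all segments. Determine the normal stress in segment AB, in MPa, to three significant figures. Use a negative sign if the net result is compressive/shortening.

Internal axial forces (sectioning from the free end, tension +): N_CD = -33.4 kN, N_BC = -33.4 kN, N_AB = -18.3 kN.
σ_AB = N_AB/A_AB = -18300/1290 = -14.19 MPa.

-14.2 MPa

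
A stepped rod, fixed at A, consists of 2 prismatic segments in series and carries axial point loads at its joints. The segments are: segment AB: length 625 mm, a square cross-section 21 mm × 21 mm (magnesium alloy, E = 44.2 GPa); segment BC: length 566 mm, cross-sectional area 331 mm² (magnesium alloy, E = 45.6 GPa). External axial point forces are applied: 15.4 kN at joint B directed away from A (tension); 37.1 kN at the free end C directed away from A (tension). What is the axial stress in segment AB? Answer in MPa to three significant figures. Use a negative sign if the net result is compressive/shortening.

119 MPa

Internal axial forces (sectioning from the free end, tension +): N_BC = 37.1 kN, N_AB = 52.5 kN.
A_AB = 441 mm².
σ_AB = N_AB/A_AB = 52500/441 = 119 MPa.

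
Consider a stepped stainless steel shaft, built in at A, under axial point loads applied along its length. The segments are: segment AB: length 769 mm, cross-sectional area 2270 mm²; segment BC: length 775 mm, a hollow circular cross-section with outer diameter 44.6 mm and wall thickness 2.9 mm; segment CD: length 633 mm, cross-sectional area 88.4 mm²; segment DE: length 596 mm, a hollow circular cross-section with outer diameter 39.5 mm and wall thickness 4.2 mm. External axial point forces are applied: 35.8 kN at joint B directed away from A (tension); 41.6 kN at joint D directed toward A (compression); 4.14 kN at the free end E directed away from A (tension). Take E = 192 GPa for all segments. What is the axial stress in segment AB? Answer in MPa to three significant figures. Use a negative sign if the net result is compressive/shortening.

Internal axial forces (sectioning from the free end, tension +): N_DE = 4.14 kN, N_CD = -37.46 kN, N_BC = -37.46 kN, N_AB = -1.66 kN.
σ_AB = N_AB/A_AB = -1660/2270 = -0.7313 MPa.

-0.731 MPa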